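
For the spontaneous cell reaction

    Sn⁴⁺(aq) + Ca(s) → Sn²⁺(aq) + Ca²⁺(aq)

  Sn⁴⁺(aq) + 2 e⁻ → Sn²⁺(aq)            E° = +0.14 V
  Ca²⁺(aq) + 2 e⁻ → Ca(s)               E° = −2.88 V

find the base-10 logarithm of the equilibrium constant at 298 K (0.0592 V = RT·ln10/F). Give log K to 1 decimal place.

The Sn⁴⁺/Sn²⁺ couple is reduced (cathode); E°cell = +0.14 − (−2.88) = +3.02 V with n = 2.
At equilibrium E = 0, so log K = nE°cell / 0.0592 = (2)(+3.02) / 0.0592 = 102.0.

log K = 102.0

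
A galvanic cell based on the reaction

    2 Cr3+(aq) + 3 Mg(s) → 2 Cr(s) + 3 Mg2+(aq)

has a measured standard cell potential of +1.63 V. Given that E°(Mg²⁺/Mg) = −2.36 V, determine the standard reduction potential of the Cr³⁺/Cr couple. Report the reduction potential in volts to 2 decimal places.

−0.73 V

In the reaction as written the Cr³⁺/Cr couple is reduced (cathode) and Mg²⁺/Mg is oxidized (anode), so E°cell = E°(Cr³⁺/Cr) − E°(Mg²⁺/Mg).
E°(Cr³⁺/Cr) = E°cell + E°(anode) = +1.63 + (−2.36) = −0.73 V.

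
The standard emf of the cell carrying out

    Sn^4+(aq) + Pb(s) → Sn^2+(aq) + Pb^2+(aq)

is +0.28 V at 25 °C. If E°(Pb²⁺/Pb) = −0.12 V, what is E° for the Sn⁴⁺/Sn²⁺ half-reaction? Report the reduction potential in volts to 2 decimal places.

In the reaction as written the Sn⁴⁺/Sn²⁺ couple is reduced (cathode) and Pb²⁺/Pb is oxidized (anode), so E°cell = E°(Sn⁴⁺/Sn²⁺) − E°(Pb²⁺/Pb).
E°(Sn⁴⁺/Sn²⁺) = E°cell + E°(anode) = +0.28 + (−0.12) = +0.16 V.

+0.16 V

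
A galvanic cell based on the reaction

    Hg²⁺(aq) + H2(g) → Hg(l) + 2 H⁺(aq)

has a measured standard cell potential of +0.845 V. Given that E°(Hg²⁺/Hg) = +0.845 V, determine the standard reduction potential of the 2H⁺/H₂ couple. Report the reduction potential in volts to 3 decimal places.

+0.000 V

In the reaction as written the Hg²⁺/Hg couple is reduced (cathode) and 2H⁺/H₂ is oxidized (anode), so E°cell = E°(Hg²⁺/Hg) − E°(2H⁺/H₂).
E°(2H⁺/H₂) = E°(cathode) − E°cell = +0.845 − (+0.845) = +0.000 V.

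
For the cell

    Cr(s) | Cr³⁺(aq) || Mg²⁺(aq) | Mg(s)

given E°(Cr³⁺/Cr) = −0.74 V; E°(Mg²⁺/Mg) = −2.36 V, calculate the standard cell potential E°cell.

−1.62 V

By convention the left-hand electrode in cell notation is the anode (oxidation) and the right-hand electrode is the cathode (reduction).
E°cell = E°(right) − E°(left) = −2.36 − (−0.74) = −1.62 V.
The negative sign shows that, as written, the cell would require an external voltage to drive the reaction.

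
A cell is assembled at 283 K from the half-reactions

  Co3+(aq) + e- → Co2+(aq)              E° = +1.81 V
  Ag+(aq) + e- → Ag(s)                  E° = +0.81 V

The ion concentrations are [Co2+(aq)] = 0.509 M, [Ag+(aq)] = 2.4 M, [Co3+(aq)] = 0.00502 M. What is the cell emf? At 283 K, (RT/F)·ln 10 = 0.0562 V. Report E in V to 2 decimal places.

+0.87 V

Since E°(Co³⁺/Co²⁺) > E°(Ag⁺/Ag), Co³⁺/Co²⁺ serves as the cathode.
E°cell = E°cat − E°an = +1.81 − (+0.81) = +1.00 V; n = 1.
For the overall reaction Co3+(aq) + Ag(s) → Co2+(aq) + Ag+(aq), Q = ([Co2+(aq)]·[Ag+(aq)]) / [Co3+(aq)] = 243, giving log Q = 2.386.
Applying E = E° − (RT ln10/nF)·log Q gives +1.00 − (0.0562/1)(2.386) = +0.87 V.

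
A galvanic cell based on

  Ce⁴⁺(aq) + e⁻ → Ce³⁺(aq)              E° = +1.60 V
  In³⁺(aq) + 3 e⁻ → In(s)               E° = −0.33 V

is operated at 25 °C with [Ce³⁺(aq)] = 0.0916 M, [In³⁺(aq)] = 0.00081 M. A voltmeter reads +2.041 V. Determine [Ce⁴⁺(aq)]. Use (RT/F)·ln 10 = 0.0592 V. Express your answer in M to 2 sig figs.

The Ce⁴⁺/Ce³⁺ couple has the larger reduction potential, so it is the cathode: E°cell = +1.60 − (−0.33) = +1.93 V and n = 3.
Since E = E° − (0.0592/n)·log Q, log Q = n(E° − E)/0.0592 = −5.625.
Balancing electrons gives 3 Ce⁴⁺(aq) + In(s) → 3 Ce³⁺(aq) + In³⁺(aq); thus Q = ([Ce³⁺(aq)]^3·[In³⁺(aq)]) / [Ce⁴⁺(aq)]^3.
Substituting the known concentrations and solving, log [Ce⁴⁺(aq)] = −0.194 and [Ce⁴⁺(aq)] = 0.64 M.

0.64 M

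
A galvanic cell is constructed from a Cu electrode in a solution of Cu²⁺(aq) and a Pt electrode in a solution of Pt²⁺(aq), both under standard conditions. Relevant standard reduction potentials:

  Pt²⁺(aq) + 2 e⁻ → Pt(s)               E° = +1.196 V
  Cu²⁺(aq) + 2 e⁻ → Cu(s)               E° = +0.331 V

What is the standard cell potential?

+0.865 V

Of the two couples in this cell, the one with the more positive reduction potential is reduced at the cathode: here that is Pt²⁺/Pt (+1.196 V); Cu²⁺/Cu (+0.331 V) is the anode.
E°cell = E°(cathode) − E°(anode) = +1.196 − (+0.331) = +0.865 V.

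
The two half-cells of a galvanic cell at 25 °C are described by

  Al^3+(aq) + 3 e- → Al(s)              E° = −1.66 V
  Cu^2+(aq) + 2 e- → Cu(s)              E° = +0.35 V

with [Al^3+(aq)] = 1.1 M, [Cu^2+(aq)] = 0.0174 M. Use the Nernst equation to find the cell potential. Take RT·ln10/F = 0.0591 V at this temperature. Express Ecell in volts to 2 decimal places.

+1.96 V

Since E°(Cu²⁺/Cu) > E°(Al³⁺/Al), Cu²⁺/Cu serves as the cathode.
E°cell = E°cat − E°an = +0.35 − (−1.66) = +2.01 V; n = 6.
The balanced reaction is 3 Cu^2+(aq) + 2 Al(s) → 3 Cu(s) + 2 Al^3+(aq), so Q = [Al^3+(aq)]^2 / [Cu^2+(aq)]^3 = 2.3×10^5 and log Q = 5.361.
Applying E = E° − (RT ln10/nF)·log Q gives +2.01 − (0.0591/6)(5.361) = +1.96 V.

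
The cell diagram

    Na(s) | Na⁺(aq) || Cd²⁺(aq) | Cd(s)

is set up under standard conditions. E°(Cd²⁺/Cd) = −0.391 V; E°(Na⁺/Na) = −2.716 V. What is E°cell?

By convention the left-hand electrode in cell notation is the anode (oxidation) and the right-hand electrode is the cathode (reduction).
E°cell = E°(right) − E°(left) = −0.391 − (−2.716) = +2.325 V.

+2.325 V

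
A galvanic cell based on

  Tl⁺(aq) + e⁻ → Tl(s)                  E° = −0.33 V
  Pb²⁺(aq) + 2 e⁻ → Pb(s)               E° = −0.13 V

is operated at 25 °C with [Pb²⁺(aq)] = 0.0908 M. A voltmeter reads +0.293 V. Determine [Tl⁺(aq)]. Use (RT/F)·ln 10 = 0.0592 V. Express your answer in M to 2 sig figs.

With Pb²⁺/Pb at the cathode and Tl⁺/Tl at the anode, E°cell = −0.13 − (−0.33) = +0.20 V (n = 2).
Since E = E° − (0.0592/n)·log Q, log Q = n(E° − E)/0.0592 = −3.142.
For Pb²⁺(aq) + 2 Tl(s) → Pb(s) + 2 Tl⁺(aq), the reaction quotient is Q = [Tl⁺(aq)]^2 / [Pb²⁺(aq)].
Substituting the known concentrations and solving, log [Tl⁺(aq)] = −2.092 and [Tl⁺(aq)] = 0.0081 M.

0.0081 M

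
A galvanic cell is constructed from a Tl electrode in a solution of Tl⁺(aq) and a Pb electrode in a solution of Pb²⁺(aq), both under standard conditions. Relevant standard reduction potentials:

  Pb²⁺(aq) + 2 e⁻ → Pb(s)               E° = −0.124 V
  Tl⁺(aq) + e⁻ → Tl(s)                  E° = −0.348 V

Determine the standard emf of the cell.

+0.224 V

The Pb²⁺/Pb couple has the higher E°, so Pb ion is reduced (cathode) and Tl is oxidized (anode).
E°cell = E°(cathode) − E°(anode) = −0.124 − (−0.348) = +0.224 V.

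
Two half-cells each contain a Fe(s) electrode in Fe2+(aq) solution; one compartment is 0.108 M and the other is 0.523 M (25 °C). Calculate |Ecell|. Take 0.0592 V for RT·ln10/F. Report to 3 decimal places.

0.020 V

For a concentration cell E°cell = 0, since both electrodes use the same couple.
The compartment with the higher Fe2+(aq) concentration (0.523 M) acts as the cathode; ions are reduced there and produced at the dilute (0.108 M) anode.
With n = 2, Ecell = −(0.0592/2)·log([dilute]/[conc]) = −(0.0592/2)·log(0.108/0.523) = +0.020 V.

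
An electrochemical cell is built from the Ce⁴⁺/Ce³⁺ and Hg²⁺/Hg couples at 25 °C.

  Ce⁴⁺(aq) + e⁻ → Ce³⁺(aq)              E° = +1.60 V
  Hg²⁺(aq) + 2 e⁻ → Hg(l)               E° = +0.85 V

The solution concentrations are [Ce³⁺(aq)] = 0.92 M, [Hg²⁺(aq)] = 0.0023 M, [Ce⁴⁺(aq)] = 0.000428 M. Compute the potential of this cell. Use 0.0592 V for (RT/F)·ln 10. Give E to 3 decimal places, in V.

+0.631 V

Ce⁴⁺/Ce³⁺ is reduced (cathode, E° = +1.60 V) and Hg²⁺/Hg is oxidized (anode).
E°cell = E°cat − E°an = +1.60 − (+0.85) = +0.75 V; n = 2.
For the overall reaction 2 Ce⁴⁺(aq) + Hg(l) → 2 Ce³⁺(aq) + Hg²⁺(aq), Q = ([Ce³⁺(aq)]^2·[Hg²⁺(aq)]) / [Ce⁴⁺(aq)]^2 = 1.06×10^4, giving log Q = 4.026.
Applying E = E° − (RT ln10/nF)·log Q gives +0.75 − (0.0592/2)(4.026) = +0.631 V.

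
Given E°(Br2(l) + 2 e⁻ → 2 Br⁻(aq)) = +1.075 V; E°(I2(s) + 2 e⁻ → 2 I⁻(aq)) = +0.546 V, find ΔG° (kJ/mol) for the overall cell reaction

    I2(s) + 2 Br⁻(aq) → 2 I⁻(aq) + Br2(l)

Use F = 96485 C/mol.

In the reaction as written I2(s) is reduced, so the I₂/I⁻ couple is the cathode and Br₂/Br⁻ is the anode.
E°cell = +0.546 − (+1.075) = −0.529 V; balancing electrons gives n = 2.
ΔG° = −nFE°cell = −(2)(96485)(−0.529) J/mol = +102 kJ/mol.

+102 kJ/mol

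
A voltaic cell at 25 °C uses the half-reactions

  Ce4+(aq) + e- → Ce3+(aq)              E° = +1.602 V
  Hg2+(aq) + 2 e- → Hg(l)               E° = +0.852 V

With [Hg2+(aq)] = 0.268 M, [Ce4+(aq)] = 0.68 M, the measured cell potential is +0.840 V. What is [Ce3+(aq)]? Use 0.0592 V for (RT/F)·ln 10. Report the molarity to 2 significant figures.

Ce⁴⁺/Ce³⁺ is the cathode (higher E°); E°cell = +1.602 − (+0.852) = +0.750 V with n = 2.
From the Nernst equation, log Q = n(E° − E)/0.0592 = 2·(+0.750 − (+0.840))/0.0592 = −3.041.
For 2 Ce4+(aq) + Hg(l) → 2 Ce3+(aq) + Hg2+(aq), the reaction quotient is Q = ([Ce3+(aq)]^2·[Hg2+(aq)]) / [Ce4+(aq)]^2.
Solving for the unknown gives log [Ce3+(aq)] = −1.402, so [Ce3+(aq)] ≈ 0.040 M.

0.040 M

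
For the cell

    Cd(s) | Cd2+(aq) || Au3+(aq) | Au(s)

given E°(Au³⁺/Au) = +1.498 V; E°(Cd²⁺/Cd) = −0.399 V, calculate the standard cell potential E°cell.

+1.897 V

By convention the left-hand electrode in cell notation is the anode (oxidation) and the right-hand electrode is the cathode (reduction).
E°cell = E°(right) − E°(left) = +1.498 − (−0.399) = +1.897 V.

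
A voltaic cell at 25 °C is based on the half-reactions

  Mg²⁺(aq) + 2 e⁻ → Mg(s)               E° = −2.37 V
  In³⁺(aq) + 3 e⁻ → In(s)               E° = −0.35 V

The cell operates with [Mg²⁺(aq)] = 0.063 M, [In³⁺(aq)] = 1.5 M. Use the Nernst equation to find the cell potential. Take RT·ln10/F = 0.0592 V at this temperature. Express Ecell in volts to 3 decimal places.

+2.059 V

The In³⁺/In couple has the more positive E°, so it is the cathode; Mg²⁺/Mg is the anode.
E°cell = E°cat − E°an = −0.35 − (−2.37) = +2.02 V; n = 6.
For the overall reaction 2 In³⁺(aq) + 3 Mg(s) → 2 In(s) + 3 Mg²⁺(aq), Q = [Mg²⁺(aq)]^3 / [In³⁺(aq)]^2 = 0.000111, giving log Q = −3.954.
Applying E = E° − (RT ln10/nF)·log Q gives +2.02 − (0.0592/6)(−3.954) = +2.059 V.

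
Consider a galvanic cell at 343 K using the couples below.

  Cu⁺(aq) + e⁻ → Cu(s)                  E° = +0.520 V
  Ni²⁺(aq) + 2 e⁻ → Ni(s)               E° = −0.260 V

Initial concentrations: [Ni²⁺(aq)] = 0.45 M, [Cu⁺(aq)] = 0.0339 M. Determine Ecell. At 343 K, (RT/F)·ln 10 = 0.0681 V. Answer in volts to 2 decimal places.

Since E°(Cu⁺/Cu) > E°(Ni²⁺/Ni), Cu⁺/Cu serves as the cathode.
E°cell = +0.520 − (−0.260) = +0.780 V, with n = 2 electrons transferred.
For the overall reaction 2 Cu⁺(aq) + Ni(s) → 2 Cu(s) + Ni²⁺(aq), Q = [Ni²⁺(aq)] / [Cu⁺(aq)]^2 = 392, giving log Q = 2.593.
Applying E = E° − (RT ln10/nF)·log Q gives +0.780 − (0.0681/2)(2.593) = +0.69 V.

+0.69 V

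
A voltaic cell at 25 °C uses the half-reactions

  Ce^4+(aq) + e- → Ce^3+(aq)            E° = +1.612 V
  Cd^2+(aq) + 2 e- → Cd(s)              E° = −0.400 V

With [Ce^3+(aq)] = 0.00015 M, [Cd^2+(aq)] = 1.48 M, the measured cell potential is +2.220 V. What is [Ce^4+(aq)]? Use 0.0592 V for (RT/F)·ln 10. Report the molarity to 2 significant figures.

The Ce⁴⁺/Ce³⁺ couple has the larger reduction potential, so it is the cathode: E°cell = +1.612 − (−0.400) = +2.012 V and n = 2.
Since E = E° − (0.0592/n)·log Q, log Q = n(E° − E)/0.0592 = −7.027.
The balanced reaction is 2 Ce^4+(aq) + Cd(s) → 2 Ce^3+(aq) + Cd^2+(aq), so Q = ([Ce^3+(aq)]^2·[Cd^2+(aq)]) / [Ce^4+(aq)]^2.
Solving for the unknown gives log [Ce^4+(aq)] = −0.225, so [Ce^4+(aq)] ≈ 0.60 M.

0.60 M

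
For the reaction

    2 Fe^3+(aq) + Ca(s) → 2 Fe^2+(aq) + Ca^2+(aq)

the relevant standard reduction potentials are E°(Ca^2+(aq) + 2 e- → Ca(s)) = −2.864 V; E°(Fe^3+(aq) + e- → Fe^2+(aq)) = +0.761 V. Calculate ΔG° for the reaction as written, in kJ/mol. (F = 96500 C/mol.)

In the reaction as written Fe^3+(aq) is reduced, so the Fe³⁺/Fe²⁺ couple is the cathode and Ca²⁺/Ca is the anode.
E°cell = +0.761 − (−2.864) = +3.625 V; balancing electrons gives n = 2.
ΔG° = −nFE°cell = −(2)(96500)(+3.625) J/mol = −700 kJ/mol.

−700 kJ/mol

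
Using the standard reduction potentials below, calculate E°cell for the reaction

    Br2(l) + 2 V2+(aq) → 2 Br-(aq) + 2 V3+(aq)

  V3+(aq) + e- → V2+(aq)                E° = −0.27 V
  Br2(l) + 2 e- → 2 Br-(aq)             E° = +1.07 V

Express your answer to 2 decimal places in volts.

In the reaction as written, Br2(l) is reduced (cathode) and V3+(aq) is produced by oxidation at the anode.
E°cell = E°(cathode) − E°(anode) = +1.07 − (−0.27) = +1.34 V.

+1.34 V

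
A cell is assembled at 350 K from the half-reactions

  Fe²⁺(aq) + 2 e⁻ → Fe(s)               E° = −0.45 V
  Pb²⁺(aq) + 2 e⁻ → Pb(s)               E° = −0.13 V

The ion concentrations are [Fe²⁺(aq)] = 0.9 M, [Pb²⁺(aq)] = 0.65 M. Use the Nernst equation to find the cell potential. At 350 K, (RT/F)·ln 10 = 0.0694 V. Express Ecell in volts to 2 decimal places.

+0.32 V

Since E°(Pb²⁺/Pb) > E°(Fe²⁺/Fe), Pb²⁺/Pb serves as the cathode.
E°cell = E°cat − E°an = −0.13 − (−0.45) = +0.32 V; n = 2.
Balancing gives Pb²⁺(aq) + Fe(s) → Pb(s) + Fe²⁺(aq); hence Q = [Fe²⁺(aq)] / [Pb²⁺(aq)] = 1.38 (log Q = 0.141).
E = E° − (0.0694/n)·log Q = +0.32 − (0.0694/2)(0.141) = +0.32 V.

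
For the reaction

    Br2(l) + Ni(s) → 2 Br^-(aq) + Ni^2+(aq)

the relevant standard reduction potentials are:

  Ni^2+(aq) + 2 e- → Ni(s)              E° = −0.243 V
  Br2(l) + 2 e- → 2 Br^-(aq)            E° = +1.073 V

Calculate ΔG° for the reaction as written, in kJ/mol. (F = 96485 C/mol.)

−254 kJ/mol

In the reaction as written Br2(l) is reduced, so the Br₂/Br⁻ couple is the cathode and Ni²⁺/Ni is the anode.
E°cell = +1.073 − (−0.243) = +1.316 V; balancing electrons gives n = 2.
ΔG° = −nFE°cell = −(2)(96485)(+1.316) J/mol = −254 kJ/mol.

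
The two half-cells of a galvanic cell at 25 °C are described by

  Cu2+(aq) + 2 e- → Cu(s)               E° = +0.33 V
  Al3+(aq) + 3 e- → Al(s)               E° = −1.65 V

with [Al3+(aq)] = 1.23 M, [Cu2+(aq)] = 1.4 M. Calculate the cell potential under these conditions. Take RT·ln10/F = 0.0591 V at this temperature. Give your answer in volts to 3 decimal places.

Since E°(Cu²⁺/Cu) > E°(Al³⁺/Al), Cu²⁺/Cu serves as the cathode.
The standard potential is +0.33 − (−1.65) = +1.98 V and the balanced reaction transfers n = 6 electrons.
Balancing gives 3 Cu2+(aq) + 2 Al(s) → 3 Cu(s) + 2 Al3+(aq); hence Q = [Al3+(aq)]^2 / [Cu2+(aq)]^3 = 0.551 (log Q = −0.259).
E = E° − (0.0591/n)·log Q = +1.98 − (0.0591/6)(−0.259) = +1.983 V.

+1.983 V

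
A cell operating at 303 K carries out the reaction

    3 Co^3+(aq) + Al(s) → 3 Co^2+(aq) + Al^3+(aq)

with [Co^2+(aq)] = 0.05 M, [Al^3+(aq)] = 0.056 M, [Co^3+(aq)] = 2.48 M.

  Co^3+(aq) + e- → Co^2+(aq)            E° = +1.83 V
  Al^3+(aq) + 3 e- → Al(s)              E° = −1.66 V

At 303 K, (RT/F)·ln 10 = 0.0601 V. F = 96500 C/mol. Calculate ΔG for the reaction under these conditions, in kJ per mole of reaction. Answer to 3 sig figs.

E°cell = +1.83 − (−1.66) = +3.49 V; the balanced reaction transfers n = 3 electrons.
The reaction quotient is ([Co^2+(aq)]^3·[Al^3+(aq)]) / [Co^3+(aq)]^3 = 4.59×10^−7; by Nernst, E = +3.49 − (0.0601/3)(−6.338) = +3.6170 V.
Finally ΔG = −nFE = −(3)(96500 C/mol)(+3.6170 V) = −1050 kJ/mol.

−1050 kJ/mol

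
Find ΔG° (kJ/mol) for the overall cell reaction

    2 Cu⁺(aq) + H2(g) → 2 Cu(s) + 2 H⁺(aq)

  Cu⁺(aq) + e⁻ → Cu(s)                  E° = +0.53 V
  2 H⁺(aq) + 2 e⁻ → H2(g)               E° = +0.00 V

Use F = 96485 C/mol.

−102 kJ/mol

In the reaction as written Cu⁺(aq) is reduced, so the Cu⁺/Cu couple is the cathode and 2H⁺/H₂ is the anode.
E°cell = +0.53 − (+0.00) = +0.53 V; balancing electrons gives n = 2.
ΔG° = −nFE°cell = −(2)(96485)(+0.53) J/mol = −102 kJ/mol.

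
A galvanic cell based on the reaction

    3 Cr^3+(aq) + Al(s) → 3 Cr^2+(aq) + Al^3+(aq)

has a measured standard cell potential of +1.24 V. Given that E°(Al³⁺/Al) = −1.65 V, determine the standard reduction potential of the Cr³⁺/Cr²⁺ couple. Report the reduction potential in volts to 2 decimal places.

−0.41 V

In the reaction as written the Cr³⁺/Cr²⁺ couple is reduced (cathode) and Al³⁺/Al is oxidized (anode), so E°cell = E°(Cr³⁺/Cr²⁺) − E°(Al³⁺/Al).
E°(Cr³⁺/Cr²⁺) = E°cell + E°(anode) = +1.24 + (−1.65) = −0.41 V.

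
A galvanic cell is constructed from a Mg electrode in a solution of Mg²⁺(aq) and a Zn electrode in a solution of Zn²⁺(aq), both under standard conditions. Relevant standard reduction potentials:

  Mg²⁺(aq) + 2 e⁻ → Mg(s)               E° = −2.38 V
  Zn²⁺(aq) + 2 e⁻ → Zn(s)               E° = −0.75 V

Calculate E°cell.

+1.63 V

The Zn²⁺/Zn couple has the higher E°, so Zn ion is reduced (cathode) and Mg is oxidized (anode).
E°cell = E°(cathode) − E°(anode) = −0.75 − (−2.38) = +1.63 V.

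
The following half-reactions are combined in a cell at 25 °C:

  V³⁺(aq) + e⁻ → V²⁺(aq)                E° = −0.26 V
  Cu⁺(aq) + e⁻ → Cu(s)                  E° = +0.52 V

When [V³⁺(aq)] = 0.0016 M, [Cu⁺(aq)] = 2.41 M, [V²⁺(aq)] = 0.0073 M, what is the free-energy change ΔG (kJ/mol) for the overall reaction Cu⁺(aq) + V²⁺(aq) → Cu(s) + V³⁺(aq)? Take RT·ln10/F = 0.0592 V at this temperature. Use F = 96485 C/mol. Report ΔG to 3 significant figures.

−81.2 kJ/mol

With Cu⁺/Cu reduced at the cathode, E°cell = +0.52 − (−0.26) = +0.78 V and n = 1.
Q = [V³⁺(aq)] / ([Cu⁺(aq)]·[V²⁺(aq)]) = 0.0909, so log Q = −1.041 and E = +0.78 − (0.0592/1)(−1.041) = +0.8416 V.
Finally ΔG = −nFE = −(1)(96485 C/mol)(+0.8416 V) = −81.2 kJ/mol.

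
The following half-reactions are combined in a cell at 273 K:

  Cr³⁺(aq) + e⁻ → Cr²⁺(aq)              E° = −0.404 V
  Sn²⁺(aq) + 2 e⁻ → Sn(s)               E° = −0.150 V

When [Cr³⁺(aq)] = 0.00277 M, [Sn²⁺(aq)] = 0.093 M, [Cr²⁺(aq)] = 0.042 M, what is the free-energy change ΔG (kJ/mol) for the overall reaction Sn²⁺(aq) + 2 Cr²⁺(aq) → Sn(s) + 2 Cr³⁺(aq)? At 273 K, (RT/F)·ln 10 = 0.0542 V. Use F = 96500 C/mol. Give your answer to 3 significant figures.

−56.0 kJ/mol

With Sn²⁺/Sn reduced at the cathode, E°cell = −0.150 − (−0.404) = +0.254 V and n = 2.
The reaction quotient is [Cr³⁺(aq)]^2 / ([Sn²⁺(aq)]·[Cr²⁺(aq)]^2) = 0.0468; by Nernst, E = +0.254 − (0.0542/2)(−1.330) = +0.2900 V.
ΔG = −nFE = −(2)(96500)(+0.2900) J/mol = −56.0 kJ/mol.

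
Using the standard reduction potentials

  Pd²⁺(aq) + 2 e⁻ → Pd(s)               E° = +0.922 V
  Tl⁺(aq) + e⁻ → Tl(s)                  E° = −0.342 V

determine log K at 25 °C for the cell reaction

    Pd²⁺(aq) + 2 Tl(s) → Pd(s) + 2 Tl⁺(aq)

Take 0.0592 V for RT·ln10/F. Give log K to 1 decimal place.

The Pd²⁺/Pd couple is reduced (cathode); E°cell = +0.922 − (−0.342) = +1.264 V with n = 2.
At equilibrium E = 0, so log K = nE°cell / 0.0592 = (2)(+1.264) / 0.0592 = 42.7.

log K = 42.7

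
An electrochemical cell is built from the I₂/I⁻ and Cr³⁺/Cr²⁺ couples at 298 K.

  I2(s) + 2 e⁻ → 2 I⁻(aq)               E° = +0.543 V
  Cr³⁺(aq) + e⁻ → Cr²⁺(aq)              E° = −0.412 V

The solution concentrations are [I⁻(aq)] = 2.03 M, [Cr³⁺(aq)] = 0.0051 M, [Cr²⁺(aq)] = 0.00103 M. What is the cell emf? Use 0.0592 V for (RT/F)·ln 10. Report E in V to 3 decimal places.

+0.896 V

Since E°(I₂/I⁻) > E°(Cr³⁺/Cr²⁺), I₂/I⁻ serves as the cathode.
E°cell = +0.543 − (−0.412) = +0.955 V, with n = 2 electrons transferred.
Balancing gives I2(s) + 2 Cr²⁺(aq) → 2 I⁻(aq) + 2 Cr³⁺(aq); hence Q = ([I⁻(aq)]^2·[Cr³⁺(aq)]^2) / [Cr²⁺(aq)]^2 = 101 (log Q = 2.004).
E = E° − (0.0592/n)·log Q = +0.955 − (0.0592/2)(2.004) = +0.896 V.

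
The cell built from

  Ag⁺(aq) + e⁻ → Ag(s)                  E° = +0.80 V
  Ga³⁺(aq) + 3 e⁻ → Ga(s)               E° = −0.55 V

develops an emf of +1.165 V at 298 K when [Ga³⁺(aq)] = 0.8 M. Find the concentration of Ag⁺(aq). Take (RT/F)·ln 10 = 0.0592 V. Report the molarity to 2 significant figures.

0.00070 M

With Ag⁺/Ag at the cathode and Ga³⁺/Ga at the anode, E°cell = +0.80 − (−0.55) = +1.35 V (n = 3).
From the Nernst equation, log Q = n(E° − E)/0.0592 = 3·(+1.35 − (+1.165))/0.0592 = 9.375.
For 3 Ag⁺(aq) + Ga(s) → 3 Ag(s) + Ga³⁺(aq), the reaction quotient is Q = [Ga³⁺(aq)] / [Ag⁺(aq)]^3.
Solving for the unknown gives log [Ag⁺(aq)] = −3.157, so [Ag⁺(aq)] ≈ 0.00070 M.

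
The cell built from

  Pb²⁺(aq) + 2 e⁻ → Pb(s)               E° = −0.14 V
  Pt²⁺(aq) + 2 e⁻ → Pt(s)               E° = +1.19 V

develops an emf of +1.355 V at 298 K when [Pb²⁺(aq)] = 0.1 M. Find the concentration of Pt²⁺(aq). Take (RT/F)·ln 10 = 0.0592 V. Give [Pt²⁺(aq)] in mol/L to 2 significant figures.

0.70 M

The Pt²⁺/Pt couple has the larger reduction potential, so it is the cathode: E°cell = +1.19 − (−0.14) = +1.33 V and n = 2.
Rearranging E = E° − (0.0592/n)·log Q gives log Q = 2(+1.33 − (+1.355))/0.0592 = −0.845.
Balancing electrons gives Pt²⁺(aq) + Pb(s) → Pt(s) + Pb²⁺(aq); thus Q = [Pb²⁺(aq)] / [Pt²⁺(aq)].
Substituting the known concentrations and solving, log [Pt²⁺(aq)] = −0.155 and [Pt²⁺(aq)] = 0.70 M.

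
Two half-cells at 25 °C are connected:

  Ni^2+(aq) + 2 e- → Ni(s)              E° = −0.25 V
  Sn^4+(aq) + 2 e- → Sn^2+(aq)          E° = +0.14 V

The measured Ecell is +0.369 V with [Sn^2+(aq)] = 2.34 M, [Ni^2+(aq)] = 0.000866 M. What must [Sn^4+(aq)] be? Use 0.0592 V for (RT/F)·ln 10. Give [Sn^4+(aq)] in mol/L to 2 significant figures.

With Sn⁴⁺/Sn²⁺ at the cathode and Ni²⁺/Ni at the anode, E°cell = +0.14 − (−0.25) = +0.39 V (n = 2).
Rearranging E = E° − (0.0592/n)·log Q gives log Q = 2(+0.39 − (+0.369))/0.0592 = 0.709.
The balanced reaction is Sn^4+(aq) + Ni(s) → Sn^2+(aq) + Ni^2+(aq), so Q = ([Sn^2+(aq)]·[Ni^2+(aq)]) / [Sn^4+(aq)].
Substituting the known concentrations and solving, log [Sn^4+(aq)] = −3.402 and [Sn^4+(aq)] = 0.00040 M.

0.00040 M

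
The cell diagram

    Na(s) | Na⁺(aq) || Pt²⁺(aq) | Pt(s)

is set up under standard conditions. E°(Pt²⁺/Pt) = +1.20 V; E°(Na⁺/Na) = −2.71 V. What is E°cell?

By convention the left-hand electrode in cell notation is the anode (oxidation) and the right-hand electrode is the cathode (reduction).
E°cell = E°(right) − E°(left) = +1.20 − (−2.71) = +3.91 V.

+3.91 V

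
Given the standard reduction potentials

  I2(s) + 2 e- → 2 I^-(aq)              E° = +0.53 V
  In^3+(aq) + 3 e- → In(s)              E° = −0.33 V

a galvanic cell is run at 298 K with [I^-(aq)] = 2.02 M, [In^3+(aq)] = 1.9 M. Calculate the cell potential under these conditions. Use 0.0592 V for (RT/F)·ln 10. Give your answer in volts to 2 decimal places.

I₂/I⁻ is reduced (cathode, E° = +0.53 V) and In³⁺/In is oxidized (anode).
E°cell = E°cat − E°an = +0.53 − (−0.33) = +0.86 V; n = 6.
The balanced reaction is 3 I2(s) + 2 In(s) → 6 I^-(aq) + 2 In^3+(aq), so Q = [I^-(aq)]^6·[In^3+(aq)]^2 = 245 and log Q = 2.390.
E = E° − (0.0592/n)·log Q = +0.86 − (0.0592/6)(2.390) = +0.84 V.

+0.84 V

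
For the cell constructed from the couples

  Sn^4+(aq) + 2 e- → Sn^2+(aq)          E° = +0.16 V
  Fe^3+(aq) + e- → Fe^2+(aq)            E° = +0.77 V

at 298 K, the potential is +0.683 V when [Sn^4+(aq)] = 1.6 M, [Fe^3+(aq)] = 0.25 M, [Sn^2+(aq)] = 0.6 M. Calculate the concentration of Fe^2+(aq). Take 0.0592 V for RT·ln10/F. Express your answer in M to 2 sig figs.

0.0090 M

With Fe³⁺/Fe²⁺ at the cathode and Sn⁴⁺/Sn²⁺ at the anode, E°cell = +0.77 − (+0.16) = +0.61 V (n = 2).
From the Nernst equation, log Q = n(E° − E)/0.0592 = 2·(+0.61 − (+0.683))/0.0592 = −2.466.
For 2 Fe^3+(aq) + Sn^2+(aq) → 2 Fe^2+(aq) + Sn^4+(aq), the reaction quotient is Q = ([Fe^2+(aq)]^2·[Sn^4+(aq)]) / ([Fe^3+(aq)]^2·[Sn^2+(aq)]).
Substituting the known concentrations and solving, log [Fe^2+(aq)] = −2.048 and [Fe^2+(aq)] = 0.0090 M.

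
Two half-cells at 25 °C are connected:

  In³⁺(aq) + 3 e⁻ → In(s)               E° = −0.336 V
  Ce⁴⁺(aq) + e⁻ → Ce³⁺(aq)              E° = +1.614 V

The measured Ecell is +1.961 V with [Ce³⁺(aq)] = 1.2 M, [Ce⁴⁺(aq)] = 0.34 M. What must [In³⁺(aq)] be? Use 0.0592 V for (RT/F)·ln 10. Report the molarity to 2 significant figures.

0.0063 M

The Ce⁴⁺/Ce³⁺ couple has the larger reduction potential, so it is the cathode: E°cell = +1.614 − (−0.336) = +1.950 V and n = 3.
Rearranging E = E° − (0.0592/n)·log Q gives log Q = 3(+1.950 − (+1.961))/0.0592 = −0.557.
Balancing electrons gives 3 Ce⁴⁺(aq) + In(s) → 3 Ce³⁺(aq) + In³⁺(aq); thus Q = ([Ce³⁺(aq)]^3·[In³⁺(aq)]) / [Ce⁴⁺(aq)]^3.
Substituting the known concentrations and solving, log [In³⁺(aq)] = −2.200 and [In³⁺(aq)] = 0.0063 M.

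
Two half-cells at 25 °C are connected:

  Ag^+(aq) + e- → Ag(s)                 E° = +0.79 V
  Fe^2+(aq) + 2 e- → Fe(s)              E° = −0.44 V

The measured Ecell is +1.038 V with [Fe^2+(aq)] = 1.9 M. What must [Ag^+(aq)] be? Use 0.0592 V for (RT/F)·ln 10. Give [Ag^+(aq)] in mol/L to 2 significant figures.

With Ag⁺/Ag at the cathode and Fe²⁺/Fe at the anode, E°cell = +0.79 − (−0.44) = +1.23 V (n = 2).
From the Nernst equation, log Q = n(E° − E)/0.0592 = 2·(+1.23 − (+1.038))/0.0592 = 6.486.
Balancing electrons gives 2 Ag^+(aq) + Fe(s) → 2 Ag(s) + Fe^2+(aq); thus Q = [Fe^2+(aq)] / [Ag^+(aq)]^2.
Solving for the unknown gives log [Ag^+(aq)] = −3.104, so [Ag^+(aq)] ≈ 0.00079 M.

0.00079 M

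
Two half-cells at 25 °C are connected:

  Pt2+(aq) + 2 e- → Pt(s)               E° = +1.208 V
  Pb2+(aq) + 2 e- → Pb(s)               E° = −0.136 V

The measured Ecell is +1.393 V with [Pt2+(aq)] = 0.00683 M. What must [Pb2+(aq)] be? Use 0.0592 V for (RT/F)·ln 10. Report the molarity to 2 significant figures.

The Pt²⁺/Pt couple has the larger reduction potential, so it is the cathode: E°cell = +1.208 − (−0.136) = +1.344 V and n = 2.
Rearranging E = E° − (0.0592/n)·log Q gives log Q = 2(+1.344 − (+1.393))/0.0592 = −1.655.
The balanced reaction is Pt2+(aq) + Pb(s) → Pt(s) + Pb2+(aq), so Q = [Pb2+(aq)] / [Pt2+(aq)].
Isolating [Pb2+(aq)] in Q = 10^{−1.655} yields log [Pb2+(aq)] = −3.821, i.e. 0.00015 M.

0.00015 M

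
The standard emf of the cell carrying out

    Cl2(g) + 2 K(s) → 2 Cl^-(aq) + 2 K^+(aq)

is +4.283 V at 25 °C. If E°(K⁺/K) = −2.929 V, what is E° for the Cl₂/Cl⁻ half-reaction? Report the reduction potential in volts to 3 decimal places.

In the reaction as written the Cl₂/Cl⁻ couple is reduced (cathode) and K⁺/K is oxidized (anode), so E°cell = E°(Cl₂/Cl⁻) − E°(K⁺/K).
E°(Cl₂/Cl⁻) = E°cell + E°(anode) = +4.283 + (−2.929) = +1.354 V.

+1.354 V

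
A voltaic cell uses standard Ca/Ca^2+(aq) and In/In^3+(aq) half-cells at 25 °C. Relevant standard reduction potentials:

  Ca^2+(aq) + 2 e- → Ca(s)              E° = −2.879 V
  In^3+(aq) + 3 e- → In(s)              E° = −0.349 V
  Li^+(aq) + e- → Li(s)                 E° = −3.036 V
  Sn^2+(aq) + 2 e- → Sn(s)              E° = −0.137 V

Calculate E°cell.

+2.530 V

Of the two couples in this cell, the one with the more positive reduction potential is reduced at the cathode: here that is In³⁺/In (−0.349 V); Ca²⁺/Ca (−2.879 V) is the anode.
E°cell = E°(cathode) − E°(anode) = −0.349 − (−2.879) = +2.530 V.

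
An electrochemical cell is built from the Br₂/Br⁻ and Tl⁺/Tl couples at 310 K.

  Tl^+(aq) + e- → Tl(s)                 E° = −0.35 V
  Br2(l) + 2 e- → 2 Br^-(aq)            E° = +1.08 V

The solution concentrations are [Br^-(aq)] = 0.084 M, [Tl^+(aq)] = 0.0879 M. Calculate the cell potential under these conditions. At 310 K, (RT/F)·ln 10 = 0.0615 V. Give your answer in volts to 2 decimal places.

+1.56 V

Since E°(Br₂/Br⁻) > E°(Tl⁺/Tl), Br₂/Br⁻ serves as the cathode.
The standard potential is +1.08 − (−0.35) = +1.43 V and the balanced reaction transfers n = 2 electrons.
The balanced reaction is Br2(l) + 2 Tl(s) → 2 Br^-(aq) + 2 Tl^+(aq), so Q = [Br^-(aq)]^2·[Tl^+(aq)]^2 = 5.45×10^−5 and log Q = −4.263.
E = E° − (0.0615/n)·log Q = +1.43 − (0.0615/2)(−4.263) = +1.56 V.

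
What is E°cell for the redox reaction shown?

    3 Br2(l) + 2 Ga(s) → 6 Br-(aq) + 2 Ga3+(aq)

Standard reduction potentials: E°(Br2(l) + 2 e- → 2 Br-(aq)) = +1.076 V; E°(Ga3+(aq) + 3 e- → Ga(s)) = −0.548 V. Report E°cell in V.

Br2(l) gains electrons, so the Br₂/Br⁻ couple is the cathode; the Ga³⁺/Ga couple is the anode.
E°cell = E°(cathode) − E°(anode) = +1.076 − (−0.548) = +1.624 V.
The positive value indicates the reaction is spontaneous as written.

+1.624 V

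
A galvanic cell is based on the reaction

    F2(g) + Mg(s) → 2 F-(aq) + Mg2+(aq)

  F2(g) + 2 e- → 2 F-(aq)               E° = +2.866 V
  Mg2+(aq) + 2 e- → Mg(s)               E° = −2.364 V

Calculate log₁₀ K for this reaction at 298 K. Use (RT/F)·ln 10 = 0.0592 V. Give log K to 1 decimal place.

log K = 176.7

The F₂/F⁻ couple is reduced (cathode); E°cell = +2.866 − (−2.364) = +5.230 V with n = 2.
At equilibrium E = 0, so log K = nE°cell / 0.0592 = (2)(+5.230) / 0.0592 = 176.7.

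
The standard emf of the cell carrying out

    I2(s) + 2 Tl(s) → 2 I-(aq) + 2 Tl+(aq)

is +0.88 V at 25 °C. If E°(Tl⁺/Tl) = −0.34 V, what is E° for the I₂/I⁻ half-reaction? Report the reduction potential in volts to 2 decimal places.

+0.54 V

In the reaction as written the I₂/I⁻ couple is reduced (cathode) and Tl⁺/Tl is oxidized (anode), so E°cell = E°(I₂/I⁻) − E°(Tl⁺/Tl).
E°(I₂/I⁻) = E°cell + E°(anode) = +0.88 + (−0.34) = +0.54 V.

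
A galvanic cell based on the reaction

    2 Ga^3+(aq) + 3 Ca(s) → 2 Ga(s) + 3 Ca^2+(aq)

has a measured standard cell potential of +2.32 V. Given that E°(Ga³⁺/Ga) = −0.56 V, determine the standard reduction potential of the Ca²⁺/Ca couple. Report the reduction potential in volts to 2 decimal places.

−2.88 V

In the reaction as written the Ga³⁺/Ga couple is reduced (cathode) and Ca²⁺/Ca is oxidized (anode), so E°cell = E°(Ga³⁺/Ga) − E°(Ca²⁺/Ca).
E°(Ca²⁺/Ca) = E°(cathode) − E°cell = −0.56 − (+2.32) = −2.88 V.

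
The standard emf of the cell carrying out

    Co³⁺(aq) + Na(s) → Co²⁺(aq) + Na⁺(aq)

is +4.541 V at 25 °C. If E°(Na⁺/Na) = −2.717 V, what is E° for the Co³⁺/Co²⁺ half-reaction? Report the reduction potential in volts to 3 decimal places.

+1.824 V

In the reaction as written the Co³⁺/Co²⁺ couple is reduced (cathode) and Na⁺/Na is oxidized (anode), so E°cell = E°(Co³⁺/Co²⁺) − E°(Na⁺/Na).
E°(Co³⁺/Co²⁺) = E°cell + E°(anode) = +4.541 + (−2.717) = +1.824 V.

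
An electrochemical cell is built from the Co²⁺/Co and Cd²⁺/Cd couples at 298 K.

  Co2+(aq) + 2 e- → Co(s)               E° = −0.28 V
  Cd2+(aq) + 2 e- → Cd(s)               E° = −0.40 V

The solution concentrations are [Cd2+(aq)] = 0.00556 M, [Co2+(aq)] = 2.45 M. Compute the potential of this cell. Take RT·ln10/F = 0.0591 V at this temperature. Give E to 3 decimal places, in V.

The Co²⁺/Co couple has the more positive E°, so it is the cathode; Cd²⁺/Cd is the anode.
E°cell = E°cat − E°an = −0.28 − (−0.40) = +0.12 V; n = 2.
The balanced reaction is Co2+(aq) + Cd(s) → Co(s) + Cd2+(aq), so Q = [Cd2+(aq)] / [Co2+(aq)] = 0.00227 and log Q = −2.644.
By the Nernst equation, E = +0.12 − (0.0591/2)·(−2.644) = +0.198 V.

+0.198 V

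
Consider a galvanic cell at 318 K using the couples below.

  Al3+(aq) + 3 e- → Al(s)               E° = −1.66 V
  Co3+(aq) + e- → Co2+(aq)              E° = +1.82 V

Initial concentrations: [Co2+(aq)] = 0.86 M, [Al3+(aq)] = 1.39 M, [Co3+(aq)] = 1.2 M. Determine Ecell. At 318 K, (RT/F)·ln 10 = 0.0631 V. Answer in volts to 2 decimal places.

+3.49 V

The Co³⁺/Co²⁺ couple has the more positive E°, so it is the cathode; Al³⁺/Al is the anode.
E°cell = +1.82 − (−1.66) = +3.48 V, with n = 3 electrons transferred.
The balanced reaction is 3 Co3+(aq) + Al(s) → 3 Co2+(aq) + Al3+(aq), so Q = ([Co2+(aq)]^3·[Al3+(aq)]) / [Co3+(aq)]^3 = 0.512 and log Q = −0.291.
E = E° − (0.0631/n)·log Q = +3.48 − (0.0631/3)(−0.291) = +3.49 V.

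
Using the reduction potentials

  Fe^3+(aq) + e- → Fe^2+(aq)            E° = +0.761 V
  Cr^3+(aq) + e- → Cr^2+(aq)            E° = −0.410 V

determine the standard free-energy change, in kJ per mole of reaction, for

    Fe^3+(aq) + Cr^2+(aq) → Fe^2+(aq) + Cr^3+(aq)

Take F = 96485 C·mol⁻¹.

In the reaction as written Fe^3+(aq) is reduced, so the Fe³⁺/Fe²⁺ couple is the cathode and Cr³⁺/Cr²⁺ is the anode.
E°cell = +0.761 − (−0.410) = +1.171 V; balancing electrons gives n = 1.
ΔG° = −nFE°cell = −(1)(96485)(+1.171) J/mol = −113 kJ/mol.

−113 kJ/mol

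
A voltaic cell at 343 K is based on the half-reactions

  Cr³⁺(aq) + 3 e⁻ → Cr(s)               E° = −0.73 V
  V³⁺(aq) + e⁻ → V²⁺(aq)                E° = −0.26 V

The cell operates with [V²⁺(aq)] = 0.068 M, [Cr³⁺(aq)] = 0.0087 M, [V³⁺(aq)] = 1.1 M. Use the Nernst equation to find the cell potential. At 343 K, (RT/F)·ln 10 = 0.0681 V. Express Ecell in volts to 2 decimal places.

+0.60 V

Since E°(V³⁺/V²⁺) > E°(Cr³⁺/Cr), V³⁺/V²⁺ serves as the cathode.
E°cell = −0.26 − (−0.73) = +0.47 V, with n = 3 electrons transferred.
The balanced reaction is 3 V³⁺(aq) + Cr(s) → 3 V²⁺(aq) + Cr³⁺(aq), so Q = ([V²⁺(aq)]^3·[Cr³⁺(aq)]) / [V³⁺(aq)]^3 = 2.06×10^−6 and log Q = −5.687.
By the Nernst equation, E = +0.47 − (0.0681/3)·(−5.687) = +0.60 V.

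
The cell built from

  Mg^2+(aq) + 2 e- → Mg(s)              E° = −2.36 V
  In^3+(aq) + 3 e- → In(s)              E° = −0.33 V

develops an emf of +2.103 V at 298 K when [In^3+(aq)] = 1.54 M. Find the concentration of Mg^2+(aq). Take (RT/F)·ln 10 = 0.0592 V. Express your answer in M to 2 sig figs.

With In³⁺/In at the cathode and Mg²⁺/Mg at the anode, E°cell = −0.33 − (−2.36) = +2.03 V (n = 6).
Since E = E° − (0.0592/n)·log Q, log Q = n(E° − E)/0.0592 = −7.399.
Balancing electrons gives 2 In^3+(aq) + 3 Mg(s) → 2 In(s) + 3 Mg^2+(aq); thus Q = [Mg^2+(aq)]^3 / [In^3+(aq)]^2.
Solving for the unknown gives log [Mg^2+(aq)] = −2.341, so [Mg^2+(aq)] ≈ 0.0046 M.

0.0046 M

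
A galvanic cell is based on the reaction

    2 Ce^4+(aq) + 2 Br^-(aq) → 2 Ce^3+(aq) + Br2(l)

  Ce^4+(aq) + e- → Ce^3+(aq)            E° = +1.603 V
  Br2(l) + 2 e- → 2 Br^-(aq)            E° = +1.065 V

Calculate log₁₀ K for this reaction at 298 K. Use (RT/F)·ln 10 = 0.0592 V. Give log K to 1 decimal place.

The Ce⁴⁺/Ce³⁺ couple is reduced (cathode); E°cell = +1.603 − (+1.065) = +0.538 V with n = 2.
At equilibrium E = 0, so log K = nE°cell / 0.0592 = (2)(+0.538) / 0.0592 = 18.2.

log K = 18.2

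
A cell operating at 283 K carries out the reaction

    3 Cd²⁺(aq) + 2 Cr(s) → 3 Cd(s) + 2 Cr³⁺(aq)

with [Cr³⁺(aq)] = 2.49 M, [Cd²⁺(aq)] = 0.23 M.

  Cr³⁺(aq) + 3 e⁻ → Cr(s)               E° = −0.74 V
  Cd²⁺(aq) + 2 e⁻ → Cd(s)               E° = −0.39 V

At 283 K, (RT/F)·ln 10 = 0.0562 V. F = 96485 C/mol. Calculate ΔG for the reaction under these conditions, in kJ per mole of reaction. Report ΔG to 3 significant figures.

−188 kJ/mol

With Cd²⁺/Cd reduced at the cathode, E°cell = −0.39 − (−0.74) = +0.35 V and n = 6.
Here Q = [Cr³⁺(aq)]^2 / [Cd²⁺(aq)]^3 = 510 (log Q = 2.707), giving E = +0.35 − (0.0562/6)·(2.707) = +0.3246 V.
ΔG = −nFE = −(6)(96485)(+0.3246) J/mol = −188 kJ/mol.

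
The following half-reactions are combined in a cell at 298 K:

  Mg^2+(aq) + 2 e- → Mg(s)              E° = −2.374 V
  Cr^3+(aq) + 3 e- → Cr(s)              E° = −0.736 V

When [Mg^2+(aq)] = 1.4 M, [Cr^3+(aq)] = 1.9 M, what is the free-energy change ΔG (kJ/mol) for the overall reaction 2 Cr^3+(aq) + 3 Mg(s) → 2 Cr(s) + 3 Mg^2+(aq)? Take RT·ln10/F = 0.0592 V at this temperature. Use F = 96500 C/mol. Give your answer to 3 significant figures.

The standard cell potential is −0.736 − (−2.374) = +1.638 V, with n = 6 electrons in the balanced equation.
Here Q = [Mg^2+(aq)]^3 / [Cr^3+(aq)]^2 = 0.76 (log Q = −0.119), giving E = +1.638 − (0.0592/6)·(−0.119) = +1.6392 V.
Then ΔG = −nFE = −6 × 96500 × +1.6392 J/mol = −949 kJ/mol.

−949 kJ/mol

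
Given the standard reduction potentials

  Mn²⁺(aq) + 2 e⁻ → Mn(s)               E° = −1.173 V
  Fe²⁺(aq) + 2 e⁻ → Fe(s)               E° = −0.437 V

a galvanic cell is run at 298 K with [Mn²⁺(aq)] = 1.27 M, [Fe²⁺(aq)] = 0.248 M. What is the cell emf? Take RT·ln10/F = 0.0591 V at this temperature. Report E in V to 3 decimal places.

+0.715 V

Fe²⁺/Fe is reduced (cathode, E° = −0.437 V) and Mn²⁺/Mn is oxidized (anode).
E°cell = E°cat − E°an = −0.437 − (−1.173) = +0.736 V; n = 2.
Balancing gives Fe²⁺(aq) + Mn(s) → Fe(s) + Mn²⁺(aq); hence Q = [Mn²⁺(aq)] / [Fe²⁺(aq)] = 5.12 (log Q = 0.709).
Applying E = E° − (RT ln10/nF)·log Q gives +0.736 − (0.0591/2)(0.709) = +0.715 V.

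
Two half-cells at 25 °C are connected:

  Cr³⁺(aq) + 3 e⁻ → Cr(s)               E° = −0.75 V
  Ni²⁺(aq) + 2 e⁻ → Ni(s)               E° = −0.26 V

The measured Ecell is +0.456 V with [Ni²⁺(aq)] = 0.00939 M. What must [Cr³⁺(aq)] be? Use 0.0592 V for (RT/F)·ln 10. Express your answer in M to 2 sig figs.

Ni²⁺/Ni is the cathode (higher E°); E°cell = −0.26 − (−0.75) = +0.49 V with n = 6.
Since E = E° − (0.0592/n)·log Q, log Q = n(E° − E)/0.0592 = 3.446.
The balanced reaction is 3 Ni²⁺(aq) + 2 Cr(s) → 3 Ni(s) + 2 Cr³⁺(aq), so Q = [Cr³⁺(aq)]^2 / [Ni²⁺(aq)]^3.
Solving for the unknown gives log [Cr³⁺(aq)] = −1.318, so [Cr³⁺(aq)] ≈ 0.048 M.

0.048 M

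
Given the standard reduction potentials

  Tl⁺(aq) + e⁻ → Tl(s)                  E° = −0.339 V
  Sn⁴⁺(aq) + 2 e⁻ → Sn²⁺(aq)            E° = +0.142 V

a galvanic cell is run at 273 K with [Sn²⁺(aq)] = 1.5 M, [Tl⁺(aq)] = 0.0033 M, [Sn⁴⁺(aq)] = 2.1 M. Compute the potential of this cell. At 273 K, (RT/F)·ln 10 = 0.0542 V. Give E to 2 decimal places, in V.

+0.62 V

The Sn⁴⁺/Sn²⁺ couple has the more positive E°, so it is the cathode; Tl⁺/Tl is the anode.
E°cell = E°cat − E°an = +0.142 − (−0.339) = +0.481 V; n = 2.
The balanced reaction is Sn⁴⁺(aq) + 2 Tl(s) → Sn²⁺(aq) + 2 Tl⁺(aq), so Q = ([Sn²⁺(aq)]·[Tl⁺(aq)]^2) / [Sn⁴⁺(aq)] = 7.78×10^−6 and log Q = −5.109.
Applying E = E° − (RT ln10/nF)·log Q gives +0.481 − (0.0542/2)(−5.109) = +0.62 V.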